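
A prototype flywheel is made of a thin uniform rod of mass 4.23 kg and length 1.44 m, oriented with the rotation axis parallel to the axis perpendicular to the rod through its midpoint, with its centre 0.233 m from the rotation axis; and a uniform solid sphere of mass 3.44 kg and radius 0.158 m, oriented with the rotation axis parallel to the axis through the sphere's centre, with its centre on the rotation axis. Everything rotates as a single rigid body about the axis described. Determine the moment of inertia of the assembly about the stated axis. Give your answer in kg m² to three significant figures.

0.995

Thin rod: I_cm = (1/12)ML² = (1/12)(4.23)(1.44)² = 0.73094 kg m²; centre at d = 0.233 m, so I = I_cm + Md² gives I = 0.73094 + (4.23)(0.233)² = 0.96059 kg m².
Solid sphere: I_cm = (2/5)MR² = (2/5)(3.44)(0.158)² = 0.03435 kg m²; axis through the centre, so I = 0.03435 kg m².
Total I = 0.96059 + 0.03435 = 0.99494 kg m².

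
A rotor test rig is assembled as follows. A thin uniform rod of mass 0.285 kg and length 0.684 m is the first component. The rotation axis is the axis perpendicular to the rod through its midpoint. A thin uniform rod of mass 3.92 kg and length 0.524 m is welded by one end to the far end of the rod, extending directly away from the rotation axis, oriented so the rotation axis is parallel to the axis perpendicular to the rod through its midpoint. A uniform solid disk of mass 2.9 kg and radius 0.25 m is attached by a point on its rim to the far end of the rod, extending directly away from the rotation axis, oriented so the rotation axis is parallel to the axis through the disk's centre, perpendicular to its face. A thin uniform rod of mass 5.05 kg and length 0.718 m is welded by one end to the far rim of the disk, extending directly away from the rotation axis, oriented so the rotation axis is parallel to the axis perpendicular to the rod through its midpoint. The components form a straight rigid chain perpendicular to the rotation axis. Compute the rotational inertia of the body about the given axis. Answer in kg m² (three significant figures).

20.5

Thin rod: I_cm = (1/12)ML² = (1/12)(0.285)(0.684)² = 0.011112 kg m²; axis through the centre, so I = 0.011112 kg m².
Thin rod: I_cm = (1/12)ML² = (1/12)(3.92)(0.524)² = 0.089695 kg m²; centre at d = 0.342 + 0.262 = 0.604 m, so I = I_cm + Md² gives I = 0.089695 + (3.92)(0.604)² = 1.5198 kg m².
Solid disk: I_cm = (1/2)MR² = (1/2)(2.9)(0.25)² = 0.090625 kg m²; centre at d = 0.342 + 0.262 + 0.262 + 0.25 = 1.116 m, so I = I_cm + Md² gives I = 0.090625 + (2.9)(1.116)² = 3.7024 kg m².
Thin rod: I_cm = (1/12)ML² = (1/12)(5.05)(0.718)² = 0.21695 kg m²; centre at d = 0.342 + 0.262 + 0.262 + 0.25 + 0.25 + 0.359 = 1.725 m, so I = I_cm + Md² gives I = 0.21695 + (5.05)(1.725)² = 15.244 kg m².
Total I = 0.011112 + 1.5198 + 3.7024 + 15.244 = 20.477 kg m².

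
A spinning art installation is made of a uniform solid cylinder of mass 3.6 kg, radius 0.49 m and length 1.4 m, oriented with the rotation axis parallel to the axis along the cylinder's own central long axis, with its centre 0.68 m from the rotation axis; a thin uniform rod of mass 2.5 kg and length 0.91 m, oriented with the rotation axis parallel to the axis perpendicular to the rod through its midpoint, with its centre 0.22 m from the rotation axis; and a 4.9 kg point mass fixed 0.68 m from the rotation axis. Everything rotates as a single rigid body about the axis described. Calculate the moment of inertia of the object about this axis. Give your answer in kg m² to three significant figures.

4.66

Solid cylinder: I_cm = (1/2)MR² = (1/2)(3.6)(0.49)² = 0.43218 kg m²; centre at d = 0.68 m, so I = I_cm + Md² gives I = 0.43218 + (3.6)(0.68)² = 2.0968 kg m².
Thin rod: I_cm = (1/12)ML² = (1/12)(2.5)(0.91)² = 0.17252 kg m²; centre at d = 0.22 m, so I = I_cm + Md² gives I = 0.17252 + (2.5)(0.22)² = 0.29352 kg m².
Point mass: I_cm = 0; centre at d = 0.68 m, so I = I_cm + Md² gives I = 0 + (4.9)(0.68)² = 2.2658 kg m².
Total I = 2.0968 + 0.29352 + 2.2658 = 4.6561 kg m².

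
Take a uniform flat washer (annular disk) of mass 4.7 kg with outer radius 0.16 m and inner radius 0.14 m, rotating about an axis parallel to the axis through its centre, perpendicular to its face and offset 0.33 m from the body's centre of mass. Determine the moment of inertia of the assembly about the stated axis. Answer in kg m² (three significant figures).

0.618

I_cm = (1/2)M(R²+r²) = (1/2)(4.7)[(0.16)² + (0.14)²] = 0.10622 kg m²; centre at d = 0.33 m, so the parallel axis theorem gives I = 0.10622 + (4.7)(0.33)² = 0.61805 kg m².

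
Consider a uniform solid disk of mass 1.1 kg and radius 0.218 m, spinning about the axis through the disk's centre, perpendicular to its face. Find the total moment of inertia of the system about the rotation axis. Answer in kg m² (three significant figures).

I_cm = (1/2)MR² = (1/2)(1.1)(0.218)² = 0.026138 kg m²; axis through the centre, so I = 0.026138 kg m².

0.0261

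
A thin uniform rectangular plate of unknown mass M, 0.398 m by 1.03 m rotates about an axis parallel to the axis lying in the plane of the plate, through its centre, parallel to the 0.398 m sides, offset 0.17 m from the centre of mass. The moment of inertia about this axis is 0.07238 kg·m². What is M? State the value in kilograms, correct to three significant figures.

0.617

I = I_cm + Md² = (1/12)Mb² + Md² = M·[0.0833333·(1.03)² + (0.17)²] = M·0.11731.
So M = 0.07238 / 0.11731 = 0.61701 kg.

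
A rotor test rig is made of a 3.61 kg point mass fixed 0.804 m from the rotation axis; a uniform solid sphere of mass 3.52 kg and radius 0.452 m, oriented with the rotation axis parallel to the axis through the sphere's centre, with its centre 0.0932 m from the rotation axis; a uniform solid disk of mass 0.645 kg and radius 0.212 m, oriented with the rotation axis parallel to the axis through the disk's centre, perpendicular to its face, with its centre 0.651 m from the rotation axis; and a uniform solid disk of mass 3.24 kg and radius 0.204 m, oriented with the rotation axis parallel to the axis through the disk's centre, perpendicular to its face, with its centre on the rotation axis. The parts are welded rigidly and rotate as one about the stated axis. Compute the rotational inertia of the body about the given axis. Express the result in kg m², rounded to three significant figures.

3.01

Point mass: I_cm = 0; centre at d = 0.804 m, so I = I_cm + Md² gives I = 0 + (3.61)(0.804)² = 2.3336 kg m².
Solid sphere: I_cm = (2/5)MR² = (2/5)(3.52)(0.452)² = 0.28766 kg m²; centre at d = 0.0932 m, so I = I_cm + Md² gives I = 0.28766 + (3.52)(0.0932)² = 0.31824 kg m².
Solid disk: I_cm = (1/2)MR² = (1/2)(0.645)(0.212)² = 0.014494 kg m²; centre at d = 0.651 m, so I = I_cm + Md² gives I = 0.014494 + (0.645)(0.651)² = 0.28785 kg m².
Solid disk: I_cm = (1/2)MR² = (1/2)(3.24)(0.204)² = 0.067418 kg m²; axis through the centre, so I = 0.067418 kg m².
Total I = 2.3336 + 0.31824 + 0.28785 + 0.067418 = 3.0071 kg m².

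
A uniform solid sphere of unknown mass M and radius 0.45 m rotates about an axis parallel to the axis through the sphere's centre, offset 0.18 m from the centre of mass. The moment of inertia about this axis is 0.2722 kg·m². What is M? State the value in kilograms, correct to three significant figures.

2.40

I = I_cm + Md² = (2/5)MR² + Md² = M·[0.4·(0.45)² + (0.18)²] = M·0.1134.
So M = 0.2722 / 0.1134 = 2.4004 kg.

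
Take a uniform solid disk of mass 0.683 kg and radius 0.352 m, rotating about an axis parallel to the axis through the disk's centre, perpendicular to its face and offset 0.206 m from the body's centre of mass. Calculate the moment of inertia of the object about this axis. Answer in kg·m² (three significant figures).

0.0713

I_cm = (1/2)MR² = (1/2)(0.683)(0.352)² = 0.042313 kg·m²; centre at d = 0.206 m, so the parallel axis theorem gives I = 0.042313 + (0.683)(0.206)² = 0.071297 kg·m².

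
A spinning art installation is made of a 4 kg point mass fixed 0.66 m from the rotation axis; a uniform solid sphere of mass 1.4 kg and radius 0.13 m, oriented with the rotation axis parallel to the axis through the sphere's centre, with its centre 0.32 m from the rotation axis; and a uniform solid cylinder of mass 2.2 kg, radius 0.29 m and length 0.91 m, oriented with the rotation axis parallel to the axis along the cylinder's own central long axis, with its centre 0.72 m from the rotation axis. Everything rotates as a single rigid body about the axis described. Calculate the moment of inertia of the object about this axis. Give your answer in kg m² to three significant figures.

3.13

Point mass: I_cm = 0; centre at d = 0.66 m, so I = I_cm + Md² gives I = 0 + (4)(0.66)² = 1.7424 kg m².
Solid sphere: I_cm = (2/5)MR² = (2/5)(1.4)(0.13)² = 0.009464 kg m²; centre at d = 0.32 m, so I = I_cm + Md² gives I = 0.009464 + (1.4)(0.32)² = 0.15282 kg m².
Solid cylinder: I_cm = (1/2)MR² = (1/2)(2.2)(0.29)² = 0.09251 kg m²; centre at d = 0.72 m, so I = I_cm + Md² gives I = 0.09251 + (2.2)(0.72)² = 1.233 kg m².
Total I = 1.7424 + 0.15282 + 1.233 = 3.1282 kg m².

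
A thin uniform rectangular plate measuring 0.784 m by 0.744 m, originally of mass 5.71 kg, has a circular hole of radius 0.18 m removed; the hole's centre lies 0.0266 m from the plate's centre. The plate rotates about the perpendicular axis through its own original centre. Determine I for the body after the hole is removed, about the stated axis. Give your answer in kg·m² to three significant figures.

0.539

Unpierced body about its centre: I₀ = (1/12)M(a²+b²) = (1/12)(5.71)[(0.784)² + (0.744)²] = 0.55586 kg·m².
The removed disk has mass m = M·πr²/(ab) = (5.71)·π(0.18)²/(0.784·0.744) = 0.99642 kg (same uniform areal density).
Its moment of inertia about the rotation axis (parallel-axis theorem): I_hole = (1/2)mr² + md² = (1/2)(0.99642)(0.18)² + (0.99642)(0.0266)² = 0.016847 kg·m².
Treating the hole as negative mass, I = I₀ − I_hole = 0.55586 − 0.016847 = 0.53902 kg·m².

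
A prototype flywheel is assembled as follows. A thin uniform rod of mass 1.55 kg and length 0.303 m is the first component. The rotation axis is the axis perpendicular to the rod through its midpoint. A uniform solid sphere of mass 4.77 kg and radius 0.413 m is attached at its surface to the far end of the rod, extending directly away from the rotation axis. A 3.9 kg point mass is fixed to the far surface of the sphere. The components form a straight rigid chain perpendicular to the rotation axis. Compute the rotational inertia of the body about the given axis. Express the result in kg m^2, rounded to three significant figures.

5.58

Thin rod: I_cm = (1/12)ML² = (1/12)(1.55)(0.303)² = 0.011859 kg m^2; axis through the centre, so I = 0.011859 kg m^2.
Solid sphere: I_cm = (2/5)MR² = (2/5)(4.77)(0.413)² = 0.32545 kg m^2; centre at d = 0.1515 + 0.413 = 0.5645 m, so I = I_cm + Md² gives I = 0.32545 + (4.77)(0.5645)² = 1.8455 kg m^2.
Point mass: I_cm = 0; centre at d = 0.1515 + 0.413 + 0.413 = 0.9775 m, so I = I_cm + Md² gives I = 0 + (3.9)(0.9775)² = 3.7265 kg m^2.
Total I = 0.011859 + 1.8455 + 3.7265 = 5.5838 kg m^2.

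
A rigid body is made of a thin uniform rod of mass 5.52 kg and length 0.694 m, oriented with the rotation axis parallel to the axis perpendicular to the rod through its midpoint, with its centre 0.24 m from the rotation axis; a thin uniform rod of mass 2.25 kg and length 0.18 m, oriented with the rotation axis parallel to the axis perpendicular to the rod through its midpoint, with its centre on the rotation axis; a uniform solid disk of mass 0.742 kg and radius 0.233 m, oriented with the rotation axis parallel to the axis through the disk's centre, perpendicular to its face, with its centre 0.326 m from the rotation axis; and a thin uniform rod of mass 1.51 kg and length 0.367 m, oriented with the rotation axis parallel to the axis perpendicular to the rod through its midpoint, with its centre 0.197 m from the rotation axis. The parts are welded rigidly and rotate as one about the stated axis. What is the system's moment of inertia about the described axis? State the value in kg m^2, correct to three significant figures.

0.720

Thin rod: I_cm = (1/12)ML² = (1/12)(5.52)(0.694)² = 0.22155 kg m^2; centre at d = 0.24 m, so I = I_cm + Md² gives I = 0.22155 + (5.52)(0.24)² = 0.5395 kg m^2.
Thin rod: I_cm = (1/12)ML² = (1/12)(2.25)(0.18)² = 0.006075 kg m^2; axis through the centre, so I = 0.006075 kg m^2.
Solid disk: I_cm = (1/2)MR² = (1/2)(0.742)(0.233)² = 0.020141 kg m^2; centre at d = 0.326 m, so I = I_cm + Md² gives I = 0.020141 + (0.742)(0.326)² = 0.098998 kg m^2.
Thin rod: I_cm = (1/12)ML² = (1/12)(1.51)(0.367)² = 0.016948 kg m^2; centre at d = 0.197 m, so I = I_cm + Md² gives I = 0.016948 + (1.51)(0.197)² = 0.07555 kg m^2.
Total I = 0.5395 + 0.006075 + 0.098998 + 0.07555 = 0.72013 kg m^2.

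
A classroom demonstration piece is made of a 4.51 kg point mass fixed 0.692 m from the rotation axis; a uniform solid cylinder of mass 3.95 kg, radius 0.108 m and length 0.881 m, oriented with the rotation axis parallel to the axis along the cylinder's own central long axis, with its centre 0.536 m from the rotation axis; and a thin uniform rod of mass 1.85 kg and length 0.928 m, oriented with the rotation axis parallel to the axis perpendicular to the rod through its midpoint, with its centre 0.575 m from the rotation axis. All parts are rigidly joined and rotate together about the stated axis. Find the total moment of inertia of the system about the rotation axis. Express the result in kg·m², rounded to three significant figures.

4.06

Point mass: I_cm = 0; centre at d = 0.692 m, so I = I_cm + Md² gives I = 0 + (4.51)(0.692)² = 2.1597 kg·m².
Solid cylinder: I_cm = (1/2)MR² = (1/2)(3.95)(0.108)² = 0.023036 kg·m²; centre at d = 0.536 m, so I = I_cm + Md² gives I = 0.023036 + (3.95)(0.536)² = 1.1579 kg·m².
Thin rod: I_cm = (1/12)ML² = (1/12)(1.85)(0.928)² = 0.13277 kg·m²; centre at d = 0.575 m, so I = I_cm + Md² gives I = 0.13277 + (1.85)(0.575)² = 0.74442 kg·m².
Total I = 2.1597 + 1.1579 + 0.74442 = 4.062 kg·m².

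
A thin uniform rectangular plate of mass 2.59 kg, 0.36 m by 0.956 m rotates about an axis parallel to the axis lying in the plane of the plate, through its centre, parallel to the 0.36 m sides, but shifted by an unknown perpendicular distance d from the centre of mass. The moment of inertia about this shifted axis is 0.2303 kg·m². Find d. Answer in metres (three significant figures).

0.113

About the centre-of-mass axis, I_cm = (1/12)Mb² = (1/12)(2.59)(0.956)² = 0.19726 kg·m².
Parallel axis theorem: I = I_cm + Md², so Md² = 0.2303 − 0.19726 = 0.033042 kg·m².
d = √(0.033042 / 2.59) = 0.11295 m.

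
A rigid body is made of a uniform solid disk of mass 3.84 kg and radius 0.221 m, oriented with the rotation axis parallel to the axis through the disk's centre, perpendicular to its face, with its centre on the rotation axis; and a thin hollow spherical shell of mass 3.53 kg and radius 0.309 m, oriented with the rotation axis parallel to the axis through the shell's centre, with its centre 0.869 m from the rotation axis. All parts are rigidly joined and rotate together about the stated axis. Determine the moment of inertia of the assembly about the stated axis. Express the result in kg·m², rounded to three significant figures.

2.98

Solid disk: I_cm = (1/2)MR² = (1/2)(3.84)(0.221)² = 0.093775 kg·m²; axis through the centre, so I = 0.093775 kg·m².
Spherical shell: I_cm = (2/3)MR² = (2/3)(3.53)(0.309)² = 0.2247 kg·m²; centre at d = 0.869 m, so I = I_cm + Md² gives I = 0.2247 + (3.53)(0.869)² = 2.8904 kg·m².
Total I = 0.093775 + 2.8904 = 2.9842 kg·m².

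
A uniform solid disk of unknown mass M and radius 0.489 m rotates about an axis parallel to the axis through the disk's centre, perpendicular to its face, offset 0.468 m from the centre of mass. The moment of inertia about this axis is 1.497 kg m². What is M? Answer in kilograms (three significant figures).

I = I_cm + Md² = (1/2)MR² + Md² = M·[0.5·(0.489)² + (0.468)²] = M·0.33858.
So M = 1.497 / 0.33858 = 4.4213 kg.

4.42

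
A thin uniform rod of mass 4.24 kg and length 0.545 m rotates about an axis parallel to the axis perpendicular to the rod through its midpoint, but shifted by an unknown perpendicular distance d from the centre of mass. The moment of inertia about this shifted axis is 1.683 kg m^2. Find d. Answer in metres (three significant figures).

About the centre-of-mass axis, I_cm = (1/12)ML² = (1/12)(4.24)(0.545)² = 0.10495 kg m^2.
Parallel axis theorem: I = I_cm + Md², so Md² = 1.683 − 0.10495 = 1.5781 kg m^2.
d = √(1.5781 / 4.24) = 0.61007 m.

0.610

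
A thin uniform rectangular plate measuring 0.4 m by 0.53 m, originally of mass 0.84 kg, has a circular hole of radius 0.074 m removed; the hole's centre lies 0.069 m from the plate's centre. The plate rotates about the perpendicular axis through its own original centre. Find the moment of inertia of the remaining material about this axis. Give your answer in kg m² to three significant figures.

0.0304

Unpierced body about its centre: I₀ = (1/12)M(a²+b²) = (1/12)(0.84)[(0.4)² + (0.53)²] = 0.030863 kg m².
The removed disk has mass m = M·πr²/(ab) = (0.84)·π(0.074)²/(0.4·0.53) = 0.068164 kg (same uniform areal density).
Its moment of inertia about the rotation axis (parallel-axis theorem): I_hole = (1/2)mr² + md² = (1/2)(0.068164)(0.074)² + (0.068164)(0.069)² = 0.00051116 kg m².
Treating the hole as negative mass, I = I₀ − I_hole = 0.030863 − 0.00051116 = 0.030352 kg m².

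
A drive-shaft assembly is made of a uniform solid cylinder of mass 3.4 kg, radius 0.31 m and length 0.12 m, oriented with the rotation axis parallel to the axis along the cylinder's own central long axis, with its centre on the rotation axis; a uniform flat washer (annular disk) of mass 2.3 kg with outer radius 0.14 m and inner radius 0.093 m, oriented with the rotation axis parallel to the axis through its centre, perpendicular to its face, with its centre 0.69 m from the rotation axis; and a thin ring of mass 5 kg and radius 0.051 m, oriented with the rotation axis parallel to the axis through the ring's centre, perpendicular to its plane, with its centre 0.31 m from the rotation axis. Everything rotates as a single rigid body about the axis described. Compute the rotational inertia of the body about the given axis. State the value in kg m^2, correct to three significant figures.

Solid cylinder: I_cm = (1/2)MR² = (1/2)(3.4)(0.31)² = 0.16337 kg m^2; axis through the centre, so I = 0.16337 kg m^2.
Annular disk: I_cm = (1/2)M(R²+r²) = (1/2)(2.3)[(0.14)² + (0.093)²] = 0.032486 kg m^2; centre at d = 0.69 m, so I = I_cm + Md² gives I = 0.032486 + (2.3)(0.69)² = 1.1275 kg m^2.
Thin ring: I_cm = MR² = (5)(0.051)² = 0.013005 kg m^2; centre at d = 0.31 m, so I = I_cm + Md² gives I = 0.013005 + (5)(0.31)² = 0.49351 kg m^2.
Total I = 0.16337 + 1.1275 + 0.49351 = 1.7844 kg m^2.

1.78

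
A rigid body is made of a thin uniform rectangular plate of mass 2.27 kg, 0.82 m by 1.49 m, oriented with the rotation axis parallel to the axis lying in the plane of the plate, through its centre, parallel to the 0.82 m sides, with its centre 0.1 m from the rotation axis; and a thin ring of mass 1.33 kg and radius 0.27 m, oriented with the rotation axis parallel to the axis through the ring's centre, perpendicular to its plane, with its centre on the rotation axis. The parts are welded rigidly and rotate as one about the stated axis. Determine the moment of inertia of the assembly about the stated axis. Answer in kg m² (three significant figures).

Rectangular plate: I_cm = (1/12)Mb² = (1/12)(2.27)(1.49)² = 0.41997 kg m²; centre at d = 0.1 m, so the parallel axis theorem gives I = 0.41997 + (2.27)(0.1)² = 0.44267 kg m².
Thin ring: I_cm = MR² = (1.33)(0.27)² = 0.096957 kg m²; axis through the centre, so I = 0.096957 kg m².
Total I = 0.44267 + 0.096957 = 0.53963 kg m².

0.540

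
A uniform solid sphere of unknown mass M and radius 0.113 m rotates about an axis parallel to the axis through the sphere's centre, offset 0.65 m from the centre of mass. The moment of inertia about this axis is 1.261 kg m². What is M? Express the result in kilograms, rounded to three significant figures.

I = I_cm + Md² = (2/5)MR² + Md² = M·[0.4·(0.113)² + (0.65)²] = M·0.42761.
So M = 1.261 / 0.42761 = 2.949 kg.

2.95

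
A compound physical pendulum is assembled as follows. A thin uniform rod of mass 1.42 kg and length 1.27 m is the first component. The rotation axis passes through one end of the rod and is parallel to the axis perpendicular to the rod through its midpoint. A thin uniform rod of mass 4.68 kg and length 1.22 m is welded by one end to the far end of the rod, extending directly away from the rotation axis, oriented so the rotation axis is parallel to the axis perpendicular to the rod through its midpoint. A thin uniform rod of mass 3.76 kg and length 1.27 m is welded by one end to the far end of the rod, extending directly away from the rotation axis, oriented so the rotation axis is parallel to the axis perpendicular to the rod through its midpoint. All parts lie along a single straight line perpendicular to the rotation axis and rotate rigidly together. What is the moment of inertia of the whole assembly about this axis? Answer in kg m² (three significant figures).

Thin rod: I_cm = (1/12)ML² = (1/12)(1.42)(1.27)² = 0.19086 kg m²; centre at d = 0.635 m, so the parallel axis theorem gives I = 0.19086 + (1.42)(0.635)² = 0.76344 kg m².
Thin rod: I_cm = (1/12)ML² = (1/12)(4.68)(1.22)² = 0.58048 kg m²; centre at d = 0.635 + 0.635 + 0.61 = 1.88 m, so the parallel axis theorem gives I = 0.58048 + (4.68)(1.88)² = 17.121 kg m².
Thin rod: I_cm = (1/12)ML² = (1/12)(3.76)(1.27)² = 0.50538 kg m²; centre at d = 0.635 + 0.635 + 0.61 + 0.61 + 0.635 = 3.125 m, so the parallel axis theorem gives I = 0.50538 + (3.76)(3.125)² = 37.224 kg m².
Total I = 0.76344 + 17.121 + 37.224 = 55.109 kg m².

55.1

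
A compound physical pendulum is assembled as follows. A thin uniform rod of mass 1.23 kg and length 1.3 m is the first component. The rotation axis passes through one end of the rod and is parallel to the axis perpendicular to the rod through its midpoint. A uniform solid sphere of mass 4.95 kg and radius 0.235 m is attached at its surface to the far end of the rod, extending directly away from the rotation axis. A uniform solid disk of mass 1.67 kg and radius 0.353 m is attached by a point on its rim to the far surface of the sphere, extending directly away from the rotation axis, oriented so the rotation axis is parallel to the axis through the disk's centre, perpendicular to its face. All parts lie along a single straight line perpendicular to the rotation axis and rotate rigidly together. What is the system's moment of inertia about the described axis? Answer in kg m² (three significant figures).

20.1

Thin rod: I_cm = (1/12)ML² = (1/12)(1.23)(1.3)² = 0.17323 kg m²; centre at d = 0.65 m, so I = I_cm + Md² gives I = 0.17323 + (1.23)(0.65)² = 0.6929 kg m².
Solid sphere: I_cm = (2/5)MR² = (2/5)(4.95)(0.235)² = 0.10935 kg m²; centre at d = 0.65 + 0.65 + 0.235 = 1.535 m, so I = I_cm + Md² gives I = 0.10935 + (4.95)(1.535)² = 11.773 kg m².
Solid disk: I_cm = (1/2)MR² = (1/2)(1.67)(0.353)² = 0.10405 kg m²; centre at d = 0.65 + 0.65 + 0.235 + 0.235 + 0.353 = 2.123 m, so I = I_cm + Md² gives I = 0.10405 + (1.67)(2.123)² = 7.631 kg m².
Total I = 0.6929 + 11.773 + 7.631 = 20.097 kg m².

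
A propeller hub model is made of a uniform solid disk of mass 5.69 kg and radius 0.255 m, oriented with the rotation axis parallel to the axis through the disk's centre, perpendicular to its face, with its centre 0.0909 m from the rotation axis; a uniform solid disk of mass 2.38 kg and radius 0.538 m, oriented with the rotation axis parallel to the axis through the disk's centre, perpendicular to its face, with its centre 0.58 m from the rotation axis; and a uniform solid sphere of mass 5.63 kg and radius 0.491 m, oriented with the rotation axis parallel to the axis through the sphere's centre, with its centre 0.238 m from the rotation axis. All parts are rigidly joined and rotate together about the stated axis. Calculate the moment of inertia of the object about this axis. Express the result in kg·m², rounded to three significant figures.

2.24

Solid disk: I_cm = (1/2)MR² = (1/2)(5.69)(0.255)² = 0.185 kg·m²; centre at d = 0.0909 m, so the parallel axis theorem gives I = 0.185 + (5.69)(0.0909)² = 0.23201 kg·m².
Solid disk: I_cm = (1/2)MR² = (1/2)(2.38)(0.538)² = 0.34444 kg·m²; centre at d = 0.58 m, so the parallel axis theorem gives I = 0.34444 + (2.38)(0.58)² = 1.1451 kg·m².
Solid sphere: I_cm = (2/5)MR² = (2/5)(5.63)(0.491)² = 0.54291 kg·m²; centre at d = 0.238 m, so the parallel axis theorem gives I = 0.54291 + (5.63)(0.238)² = 0.86182 kg·m².
Total I = 0.23201 + 1.1451 + 0.86182 = 2.2389 kg·m².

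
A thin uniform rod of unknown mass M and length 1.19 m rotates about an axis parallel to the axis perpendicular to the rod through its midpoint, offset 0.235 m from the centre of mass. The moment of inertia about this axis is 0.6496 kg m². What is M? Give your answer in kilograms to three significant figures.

I = I_cm + Md² = (1/12)ML² + Md² = M·[0.0833333·(1.19)² + (0.235)²] = M·0.17323.
So M = 0.6496 / 0.17323 = 3.7499 kg.

3.75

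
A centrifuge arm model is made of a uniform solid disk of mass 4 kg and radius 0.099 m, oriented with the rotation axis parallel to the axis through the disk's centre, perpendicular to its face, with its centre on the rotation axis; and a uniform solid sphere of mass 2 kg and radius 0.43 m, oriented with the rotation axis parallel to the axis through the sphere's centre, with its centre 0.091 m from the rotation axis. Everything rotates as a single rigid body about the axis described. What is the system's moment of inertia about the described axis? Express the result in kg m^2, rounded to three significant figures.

0.184

Solid disk: I_cm = (1/2)MR² = (1/2)(4)(0.099)² = 0.019602 kg m^2; axis through the centre, so I = 0.019602 kg m^2.
Solid sphere: I_cm = (2/5)MR² = (2/5)(2)(0.43)² = 0.14792 kg m^2; centre at d = 0.091 m, so I = I_cm + Md² gives I = 0.14792 + (2)(0.091)² = 0.16448 kg m^2.
Total I = 0.019602 + 0.16448 = 0.18408 kg m^2.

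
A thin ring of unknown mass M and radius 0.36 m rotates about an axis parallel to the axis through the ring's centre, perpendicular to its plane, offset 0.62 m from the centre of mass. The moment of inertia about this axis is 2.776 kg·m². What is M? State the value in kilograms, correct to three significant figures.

I = I_cm + Md² = MR² + Md² = M·[1·(0.36)² + (0.62)²] = M·0.514.
So M = 2.776 / 0.514 = 5.4008 kg.

5.40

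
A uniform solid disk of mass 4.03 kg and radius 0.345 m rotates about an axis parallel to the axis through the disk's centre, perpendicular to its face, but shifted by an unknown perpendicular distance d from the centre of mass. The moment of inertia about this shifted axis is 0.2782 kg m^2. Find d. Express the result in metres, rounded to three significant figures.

About the centre-of-mass axis, I_cm = (1/2)MR² = (1/2)(4.03)(0.345)² = 0.23984 kg m^2.
Parallel axis theorem: I = I_cm + Md², so Md² = 0.2782 − 0.23984 = 0.038365 kg m^2.
d = √(0.038365 / 4.03) = 0.097569 m.

0.0976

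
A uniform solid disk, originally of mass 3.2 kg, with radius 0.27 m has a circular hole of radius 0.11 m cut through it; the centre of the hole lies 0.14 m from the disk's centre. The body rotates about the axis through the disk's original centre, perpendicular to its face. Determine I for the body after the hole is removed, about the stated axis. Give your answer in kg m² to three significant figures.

0.103

Unpierced body about its centre: I₀ = (1/2)MR² = (1/2)(3.2)(0.27)² = 0.11664 kg m².
The removed disk has mass m = M·(r/R)² = (3.2)(0.11/0.27)² = 0.53114 kg (same uniform areal density).
Its moment of inertia about the rotation axis (parallel-axis theorem): I_hole = (1/2)mr² + md² = (1/2)(0.53114)(0.11)² + (0.53114)(0.14)² = 0.013624 kg m².
Treating the hole as negative mass, I = I₀ − I_hole = 0.11664 − 0.013624 = 0.10302 kg m².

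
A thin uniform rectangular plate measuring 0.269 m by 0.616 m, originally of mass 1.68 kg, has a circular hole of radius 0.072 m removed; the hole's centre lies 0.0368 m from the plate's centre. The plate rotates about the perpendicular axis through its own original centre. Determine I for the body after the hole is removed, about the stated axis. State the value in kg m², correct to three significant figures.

0.0626

Unpierced body about its centre: I₀ = (1/12)M(a²+b²) = (1/12)(1.68)[(0.269)² + (0.616)²] = 0.063254 kg m².
The removed disk has mass m = M·πr²/(ab) = (1.68)·π(0.072)²/(0.269·0.616) = 0.16512 kg (same uniform areal density).
Its moment of inertia about the rotation axis (parallel-axis theorem): I_hole = (1/2)mr² + md² = (1/2)(0.16512)(0.072)² + (0.16512)(0.0368)² = 0.00065159 kg m².
Treating the hole as negative mass, I = I₀ − I_hole = 0.063254 − 0.00065159 = 0.062603 kg m².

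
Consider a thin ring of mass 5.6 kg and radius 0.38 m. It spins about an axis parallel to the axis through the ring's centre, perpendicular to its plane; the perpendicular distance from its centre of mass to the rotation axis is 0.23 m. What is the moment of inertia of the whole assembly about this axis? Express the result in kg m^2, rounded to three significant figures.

1.10

I_cm = MR² = (5.6)(0.38)² = 0.80864 kg m^2; centre at d = 0.23 m, so the parallel axis theorem gives I = 0.80864 + (5.6)(0.23)² = 1.1049 kg m^2.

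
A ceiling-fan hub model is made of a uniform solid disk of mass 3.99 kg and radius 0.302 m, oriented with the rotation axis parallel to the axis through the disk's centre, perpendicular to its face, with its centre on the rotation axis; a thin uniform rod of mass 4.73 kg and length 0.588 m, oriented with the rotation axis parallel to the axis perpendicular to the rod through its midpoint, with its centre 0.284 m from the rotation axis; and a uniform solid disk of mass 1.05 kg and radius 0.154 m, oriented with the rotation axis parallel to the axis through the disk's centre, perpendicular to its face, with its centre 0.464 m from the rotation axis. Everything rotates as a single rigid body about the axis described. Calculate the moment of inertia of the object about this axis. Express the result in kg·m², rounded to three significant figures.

Solid disk: I_cm = (1/2)MR² = (1/2)(3.99)(0.302)² = 0.18195 kg·m²; axis through the centre, so I = 0.18195 kg·m².
Thin rod: I_cm = (1/12)ML² = (1/12)(4.73)(0.588)² = 0.13628 kg·m²; centre at d = 0.284 m, so I = I_cm + Md² gives I = 0.13628 + (4.73)(0.284)² = 0.51778 kg·m².
Solid disk: I_cm = (1/2)MR² = (1/2)(1.05)(0.154)² = 0.012451 kg·m²; centre at d = 0.464 m, so I = I_cm + Md² gives I = 0.012451 + (1.05)(0.464)² = 0.23851 kg·m².
Total I = 0.18195 + 0.51778 + 0.23851 = 0.93825 kg·m².

0.938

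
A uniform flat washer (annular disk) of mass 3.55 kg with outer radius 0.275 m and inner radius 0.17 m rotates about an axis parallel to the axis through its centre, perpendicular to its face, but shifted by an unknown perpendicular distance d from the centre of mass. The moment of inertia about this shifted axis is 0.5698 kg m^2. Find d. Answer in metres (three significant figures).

About the centre-of-mass axis, I_cm = (1/2)M(R²+r²) = (1/2)(3.55)[(0.275)² + (0.17)²] = 0.18553 kg m^2.
Parallel axis theorem: I = I_cm + Md², so Md² = 0.5698 − 0.18553 = 0.38427 kg m^2.
d = √(0.38427 / 3.55) = 0.32901 m.

0.329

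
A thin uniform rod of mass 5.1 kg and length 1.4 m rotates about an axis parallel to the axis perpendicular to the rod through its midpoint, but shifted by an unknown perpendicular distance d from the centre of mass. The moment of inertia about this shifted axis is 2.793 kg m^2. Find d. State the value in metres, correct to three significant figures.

About the centre-of-mass axis, I_cm = (1/12)ML² = (1/12)(5.1)(1.4)² = 0.833 kg m^2.
Parallel axis theorem: I = I_cm + Md², so Md² = 2.793 − 0.833 = 1.96 kg m^2.
d = √(1.96 / 5.1) = 0.61993 m.

0.620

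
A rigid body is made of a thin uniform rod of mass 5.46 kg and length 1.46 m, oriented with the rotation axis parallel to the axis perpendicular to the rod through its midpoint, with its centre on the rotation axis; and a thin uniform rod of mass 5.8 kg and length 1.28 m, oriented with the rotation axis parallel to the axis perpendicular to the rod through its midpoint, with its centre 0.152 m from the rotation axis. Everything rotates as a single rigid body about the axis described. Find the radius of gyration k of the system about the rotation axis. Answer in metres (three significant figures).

0.410

Thin rod: I_cm = (1/12)ML² = (1/12)(5.46)(1.46)² = 0.96988 kg m^2; axis through the centre, so I = 0.96988 kg m^2.
Thin rod: I_cm = (1/12)ML² = (1/12)(5.8)(1.28)² = 0.79189 kg m^2; centre at d = 0.152 m, so I = I_cm + Md² gives I = 0.79189 + (5.8)(0.152)² = 0.9259 kg m^2.
Total I = 1.8958 kg m^2; total mass M = 11.26 kg.
k = √(I/M) = √(1.8958/11.26) = 0.41032 m.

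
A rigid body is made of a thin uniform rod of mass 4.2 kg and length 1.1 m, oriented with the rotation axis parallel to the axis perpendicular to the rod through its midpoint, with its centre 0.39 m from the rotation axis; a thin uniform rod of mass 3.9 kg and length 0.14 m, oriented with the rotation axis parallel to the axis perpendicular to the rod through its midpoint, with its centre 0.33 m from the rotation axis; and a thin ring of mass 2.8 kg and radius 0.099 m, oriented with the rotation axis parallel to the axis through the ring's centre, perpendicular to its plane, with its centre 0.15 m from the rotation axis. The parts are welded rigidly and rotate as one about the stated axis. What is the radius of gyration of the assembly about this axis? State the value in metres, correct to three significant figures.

Thin rod: I_cm = (1/12)ML² = (1/12)(4.2)(1.1)² = 0.4235 kg m^2; centre at d = 0.39 m, so I = I_cm + Md² gives I = 0.4235 + (4.2)(0.39)² = 1.0623 kg m^2.
Thin rod: I_cm = (1/12)ML² = (1/12)(3.9)(0.14)² = 0.00637 kg m^2; centre at d = 0.33 m, so I = I_cm + Md² gives I = 0.00637 + (3.9)(0.33)² = 0.43108 kg m^2.
Thin ring: I_cm = MR² = (2.8)(0.099)² = 0.027443 kg m^2; centre at d = 0.15 m, so I = I_cm + Md² gives I = 0.027443 + (2.8)(0.15)² = 0.090443 kg m^2.
Total I = 1.5838 kg m^2; total mass M = 10.9 kg.
k = √(I/M) = √(1.5838/10.9) = 0.38119 m.

0.381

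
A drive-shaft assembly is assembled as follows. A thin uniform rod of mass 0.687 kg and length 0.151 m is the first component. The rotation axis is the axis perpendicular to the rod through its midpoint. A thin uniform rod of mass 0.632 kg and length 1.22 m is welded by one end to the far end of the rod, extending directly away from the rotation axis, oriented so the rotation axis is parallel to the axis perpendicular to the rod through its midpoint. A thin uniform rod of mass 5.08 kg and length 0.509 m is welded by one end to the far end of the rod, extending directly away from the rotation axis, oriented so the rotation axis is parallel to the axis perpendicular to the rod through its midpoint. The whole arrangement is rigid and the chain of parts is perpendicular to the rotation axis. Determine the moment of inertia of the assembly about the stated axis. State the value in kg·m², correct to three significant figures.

Thin rod: I_cm = (1/12)ML² = (1/12)(0.687)(0.151)² = 0.0013054 kg·m²; axis through the centre, so I = 0.0013054 kg·m².
Thin rod: I_cm = (1/12)ML² = (1/12)(0.632)(1.22)² = 0.078389 kg·m²; centre at d = 0.0755 + 0.61 = 0.6855 m, so I = I_cm + Md² gives I = 0.078389 + (0.632)(0.6855)² = 0.37537 kg·m².
Thin rod: I_cm = (1/12)ML² = (1/12)(5.08)(0.509)² = 0.10968 kg·m²; centre at d = 0.0755 + 0.61 + 0.61 + 0.2545 = 1.55 m, so I = I_cm + Md² gives I = 0.10968 + (5.08)(1.55)² = 12.314 kg·m².
Total I = 0.0013054 + 0.37537 + 12.314 = 12.691 kg·m².

12.7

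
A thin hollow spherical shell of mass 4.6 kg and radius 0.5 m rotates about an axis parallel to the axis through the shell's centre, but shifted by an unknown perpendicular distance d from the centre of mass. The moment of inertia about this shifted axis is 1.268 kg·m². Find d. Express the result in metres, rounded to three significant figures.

About the centre-of-mass axis, I_cm = (2/3)MR² = (2/3)(4.6)(0.5)² = 0.76667 kg·m².
Parallel axis theorem: I = I_cm + Md², so Md² = 1.268 − 0.76667 = 0.50133 kg·m².
d = √(0.50133 / 4.6) = 0.33013 m.

0.330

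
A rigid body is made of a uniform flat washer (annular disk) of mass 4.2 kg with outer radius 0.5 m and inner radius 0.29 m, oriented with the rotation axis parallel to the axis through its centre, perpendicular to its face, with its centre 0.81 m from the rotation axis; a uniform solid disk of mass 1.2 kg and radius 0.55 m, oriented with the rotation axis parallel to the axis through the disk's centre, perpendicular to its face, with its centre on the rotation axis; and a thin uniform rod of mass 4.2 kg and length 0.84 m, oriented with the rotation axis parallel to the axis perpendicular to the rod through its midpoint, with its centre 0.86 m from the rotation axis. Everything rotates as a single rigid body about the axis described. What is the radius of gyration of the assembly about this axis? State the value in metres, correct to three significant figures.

Annular disk: I_cm = (1/2)M(R²+r²) = (1/2)(4.2)[(0.5)² + (0.29)²] = 0.70161 kg·m²; centre at d = 0.81 m, so the parallel axis theorem gives I = 0.70161 + (4.2)(0.81)² = 3.4572 kg·m².
Solid disk: I_cm = (1/2)MR² = (1/2)(1.2)(0.55)² = 0.1815 kg·m²; axis through the centre, so I = 0.1815 kg·m².
Thin rod: I_cm = (1/12)ML² = (1/12)(4.2)(0.84)² = 0.24696 kg·m²; centre at d = 0.86 m, so the parallel axis theorem gives I = 0.24696 + (4.2)(0.86)² = 3.3533 kg·m².
Total I = 6.992 kg·m²; total mass M = 9.6 kg.
k = √(I/M) = √(6.992/9.6) = 0.85343 m.

0.853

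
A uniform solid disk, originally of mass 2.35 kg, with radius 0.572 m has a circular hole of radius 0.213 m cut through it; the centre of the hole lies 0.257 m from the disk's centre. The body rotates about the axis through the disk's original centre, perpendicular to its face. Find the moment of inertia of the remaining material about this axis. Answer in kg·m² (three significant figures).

Unpierced body about its centre: I₀ = (1/2)MR² = (1/2)(2.35)(0.572)² = 0.38444 kg·m².
The removed disk has mass m = M·(r/R)² = (2.35)(0.213/0.572)² = 0.32586 kg (same uniform areal density).
Its moment of inertia about the rotation axis (parallel-axis theorem): I_hole = (1/2)mr² + md² = (1/2)(0.32586)(0.213)² + (0.32586)(0.257)² = 0.028915 kg·m².
Treating the hole as negative mass, I = I₀ − I_hole = 0.38444 − 0.028915 = 0.35553 kg·m².

0.356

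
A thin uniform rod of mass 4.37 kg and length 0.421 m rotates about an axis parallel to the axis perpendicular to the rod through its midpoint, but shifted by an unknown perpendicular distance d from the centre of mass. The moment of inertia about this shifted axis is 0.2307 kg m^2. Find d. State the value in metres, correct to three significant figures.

About the centre-of-mass axis, I_cm = (1/12)ML² = (1/12)(4.37)(0.421)² = 0.064545 kg m^2.
Parallel axis theorem: I = I_cm + Md², so Md² = 0.2307 − 0.064545 = 0.16615 kg m^2.
d = √(0.16615 / 4.37) = 0.19499 m.

0.195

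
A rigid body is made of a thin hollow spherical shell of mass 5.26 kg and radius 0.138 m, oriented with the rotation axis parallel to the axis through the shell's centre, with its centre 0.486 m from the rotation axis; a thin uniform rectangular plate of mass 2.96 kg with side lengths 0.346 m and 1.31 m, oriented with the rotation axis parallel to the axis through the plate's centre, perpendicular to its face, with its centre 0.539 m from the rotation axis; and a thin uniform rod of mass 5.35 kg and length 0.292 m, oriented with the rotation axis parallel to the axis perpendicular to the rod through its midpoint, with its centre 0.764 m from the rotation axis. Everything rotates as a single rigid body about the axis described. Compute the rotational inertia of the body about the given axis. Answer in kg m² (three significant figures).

5.78

Spherical shell: I_cm = (2/3)MR² = (2/3)(5.26)(0.138)² = 0.066781 kg m²; centre at d = 0.486 m, so the parallel axis theorem gives I = 0.066781 + (5.26)(0.486)² = 1.3092 kg m².
Rectangular plate: I_cm = (1/12)M(a²+b²) = (1/12)(2.96)[(0.346)² + (1.31)²] = 0.45283 kg m²; centre at d = 0.539 m, so the parallel axis theorem gives I = 0.45283 + (2.96)(0.539)² = 1.3128 kg m².
Thin rod: I_cm = (1/12)ML² = (1/12)(5.35)(0.292)² = 0.038014 kg m²; centre at d = 0.764 m, so the parallel axis theorem gives I = 0.038014 + (5.35)(0.764)² = 3.1608 kg m².
Total I = 1.3092 + 1.3128 + 3.1608 = 5.7827 kg m².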